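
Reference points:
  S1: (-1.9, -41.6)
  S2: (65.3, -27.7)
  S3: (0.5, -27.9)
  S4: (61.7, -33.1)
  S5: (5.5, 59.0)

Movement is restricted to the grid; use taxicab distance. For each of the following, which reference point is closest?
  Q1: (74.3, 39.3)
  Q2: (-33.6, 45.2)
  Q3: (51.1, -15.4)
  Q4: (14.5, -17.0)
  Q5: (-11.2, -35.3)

Q1→S2; Q2→S5; Q3→S2; Q4→S3; Q5→S1

Q1 at (74.3, 39.3):
  S1: 157.1000
  S2: 76.0000
  S3: 141.0000
  S4: 85.0000
  S5: 88.5000
  → nearest: S2 (76.0000)
Q2 at (-33.6, 45.2):
  S1: 118.5000
  S2: 171.8000
  S3: 107.2000
  S4: 173.6000
  S5: 52.9000
  → nearest: S5 (52.9000)
Q3 at (51.1, -15.4):
  S1: 79.2000
  S2: 26.5000
  S3: 63.1000
  S4: 28.3000
  S5: 120.0000
  → nearest: S2 (26.5000)
Q4 at (14.5, -17.0):
  S1: 41.0000
  S2: 61.5000
  S3: 24.9000
  S4: 63.3000
  S5: 85.0000
  → nearest: S3 (24.9000)
Q5 at (-11.2, -35.3):
  S1: 15.6000
  S2: 84.1000
  S3: 19.1000
  S4: 75.1000
  S5: 111.0000
  → nearest: S1 (15.6000)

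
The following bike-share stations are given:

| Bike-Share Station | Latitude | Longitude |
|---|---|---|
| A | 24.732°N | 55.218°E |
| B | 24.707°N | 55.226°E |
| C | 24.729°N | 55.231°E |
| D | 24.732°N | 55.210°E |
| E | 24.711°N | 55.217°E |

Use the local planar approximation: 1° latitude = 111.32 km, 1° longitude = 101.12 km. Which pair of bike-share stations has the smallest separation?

Pairwise distances:
A–B: 2.898 km
A–C: 1.356 km
A–D: 0.809 km
A–E: 2.340 km
B–C: 2.501 km
B–D: 3.219 km
B–E: 1.013 km
C–D: 2.150 km
C–E: 2.453 km
D–E: 2.443 km
Closest pair: A–D at 0.809 km.

A and D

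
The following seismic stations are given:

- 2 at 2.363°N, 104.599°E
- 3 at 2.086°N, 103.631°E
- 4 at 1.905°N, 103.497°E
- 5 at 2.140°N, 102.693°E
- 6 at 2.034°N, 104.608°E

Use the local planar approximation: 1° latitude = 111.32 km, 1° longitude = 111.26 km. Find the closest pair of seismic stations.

Pairwise distances:
3–4: √((-0.181·111.32)² + (-0.134·111.26)²) = √(405.97898 + 222.27351) = 25.065 km
2–6: √((-0.329·111.32)² + (0.009·111.26)²) = √(1341.33789 + 1.00268) = 36.638 km
4–5: √((0.235·111.32)² + (-0.804·111.26)²) = √(684.35606 + 8001.84637) = 93.200 km
3–5: √((0.054·111.32)² + (-0.938·111.26)²) = √(36.13549 + 10891.40200) = 104.535 km
3–6: √((-0.052·111.32)² + (0.977·111.26)²) = √(33.50835 + 11815.91175) = 108.855 km
2–3: √((-0.277·111.32)² + (-0.968·111.26)²) = √(950.83669 + 11599.22107) = 112.027 km
4–6: √((0.129·111.32)² + (1.111·111.26)²) = √(206.21764 + 15279.39749) = 124.441 km
2–4: √((-0.458·111.32)² + (-1.102·111.26)²) = √(2599.42536 + 15032.84918) = 132.787 km
5–6: √((-0.106·111.32)² + (1.915·111.26)²) = √(139.23811 + 45395.79936) = 213.389 km
2–5: √((-0.223·111.32)² + (-1.906·111.26)²) = √(616.24885 + 44970.10523) = 213.510 km
Closest pair: 3–4 at 25.065 km.

3 and 4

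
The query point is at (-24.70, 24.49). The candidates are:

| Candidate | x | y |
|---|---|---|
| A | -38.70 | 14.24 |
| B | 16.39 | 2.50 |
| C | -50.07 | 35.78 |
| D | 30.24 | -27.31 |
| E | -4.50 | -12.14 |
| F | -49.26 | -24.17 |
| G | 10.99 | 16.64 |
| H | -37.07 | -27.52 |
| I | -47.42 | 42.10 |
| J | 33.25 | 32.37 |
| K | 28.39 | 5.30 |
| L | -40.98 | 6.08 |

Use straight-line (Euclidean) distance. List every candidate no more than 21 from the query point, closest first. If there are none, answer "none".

Distances from (-24.70, 24.49):
A: √((-14.00)² + (-10.25)²) = √(196.0000 + 105.0625) = 17.35
B: √((41.09)² + (-21.99)²) = √(1688.3881 + 483.5601) = 46.60
C: √((-25.37)² + (11.29)²) = √(643.6369 + 127.4641) = 27.77
D: √((54.94)² + (-51.80)²) = √(3018.4036 + 2683.2400) = 75.51
E: √((20.20)² + (-36.63)²) = √(408.0400 + 1341.7569) = 41.83
F: √((-24.56)² + (-48.66)²) = √(603.1936 + 2367.7956) = 54.51
G: √((35.69)² + (-7.85)²) = √(1273.7761 + 61.6225) = 36.54
H: √((-12.37)² + (-52.01)²) = √(153.0169 + 2705.0401) = 53.46
I: √((-22.72)² + (17.61)²) = √(516.1984 + 310.1121) = 28.75
J: √((57.95)² + (7.88)²) = √(3358.2025 + 62.0944) = 58.48
K: √((53.09)² + (-19.19)²) = √(2818.5481 + 368.2561) = 56.45
L: √((-16.28)² + (-18.41)²) = √(265.0384 + 338.9281) = 24.58
Threshold 21: A (17.35) is within range.

A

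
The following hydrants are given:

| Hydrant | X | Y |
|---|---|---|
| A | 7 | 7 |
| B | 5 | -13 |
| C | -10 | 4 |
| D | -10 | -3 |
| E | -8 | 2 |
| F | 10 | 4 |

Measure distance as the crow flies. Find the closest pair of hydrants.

Pairwise distances:
A–B: 20.1
A–C: 17.3
A–D: 19.7
A–E: 15.8
A–F: 4.2
B–C: 22.7
B–D: 18.0
B–E: 19.8
B–F: 17.7
C–D: 7.0
C–E: 2.8
C–F: 20.0
D–E: 5.4
D–F: 21.2
E–F: 18.1
Closest pair: C–E at 2.8.

C and E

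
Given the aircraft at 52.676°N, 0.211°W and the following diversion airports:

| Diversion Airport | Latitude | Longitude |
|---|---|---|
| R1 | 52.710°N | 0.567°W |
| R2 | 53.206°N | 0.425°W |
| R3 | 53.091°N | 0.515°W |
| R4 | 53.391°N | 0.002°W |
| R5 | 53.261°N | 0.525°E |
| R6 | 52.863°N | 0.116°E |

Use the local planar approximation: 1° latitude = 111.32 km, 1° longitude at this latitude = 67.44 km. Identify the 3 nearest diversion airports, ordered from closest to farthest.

Distances from 52.676°N, 0.211°W:
R1: 24.305 km
R2: 60.739 km
R3: 50.543 km
R4: 80.832 km
R5: 81.882 km
R6: 30.326 km
Sorted: R1 (24.305 km) < R6 (30.326 km) < R3 (50.543 km) < R2 (60.739 km) < R4 (80.832 km) < …

R1, R6, R3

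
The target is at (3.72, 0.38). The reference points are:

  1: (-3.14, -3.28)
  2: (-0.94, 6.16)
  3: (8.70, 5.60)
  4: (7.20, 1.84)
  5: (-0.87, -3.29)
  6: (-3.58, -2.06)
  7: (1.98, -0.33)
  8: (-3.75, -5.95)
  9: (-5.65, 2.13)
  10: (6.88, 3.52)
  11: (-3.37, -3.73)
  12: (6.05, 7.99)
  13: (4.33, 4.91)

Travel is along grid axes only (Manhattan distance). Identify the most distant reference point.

8

Distances from (3.72, 0.38):
1: 10.52
2: 10.44
3: 10.20
4: 4.94
5: 8.26
6: 9.74
7: 2.45
8: 13.80
9: 11.12
10: 6.30
11: 11.20
12: 9.94
13: 5.14
Maximum: 8 at 13.80.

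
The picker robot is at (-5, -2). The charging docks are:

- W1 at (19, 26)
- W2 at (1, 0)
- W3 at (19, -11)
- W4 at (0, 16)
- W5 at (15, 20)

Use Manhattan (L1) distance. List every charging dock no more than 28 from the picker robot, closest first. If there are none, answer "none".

W2, W4

Distances from (-5, -2):
W1: 52
W2: 8
W3: 33
W4: 23
W5: 42
Threshold 28: W2 (8), W4 (23) are within range.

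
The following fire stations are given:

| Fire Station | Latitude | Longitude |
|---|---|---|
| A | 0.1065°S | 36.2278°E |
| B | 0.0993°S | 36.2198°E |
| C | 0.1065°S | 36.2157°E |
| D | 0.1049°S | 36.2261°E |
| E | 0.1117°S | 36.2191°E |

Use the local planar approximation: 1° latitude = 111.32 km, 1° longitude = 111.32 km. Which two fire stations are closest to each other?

A and D

Pairwise distances:
A–B: √((0.0072·111.32)² + (-0.0080·111.32)²) = √(0.642409 + 0.793097) = 1.1981 km
A–C: √((0.0000·111.32)² + (-0.0121·111.32)²) = √(0.000000 + 1.814334) = 1.3470 km
A–D: √((0.0016·111.32)² + (-0.0017·111.32)²) = √(0.031724 + 0.035813) = 0.2599 km
A–E: √((-0.0052·111.32)² + (-0.0087·111.32)²) = √(0.335084 + 0.937961) = 1.1283 km
B–C: √((-0.0072·111.32)² + (-0.0041·111.32)²) = √(0.642409 + 0.208312) = 0.9223 km
B–D: √((-0.0056·111.32)² + (0.0063·111.32)²) = √(0.388618 + 0.491844) = 0.9383 km
B–E: √((-0.0124·111.32)² + (-0.0007·111.32)²) = √(1.905416 + 0.006072) = 1.3826 km
C–D: √((0.0016·111.32)² + (0.0104·111.32)²) = √(0.031724 + 1.340334) = 1.1713 km
C–E: √((-0.0052·111.32)² + (0.0034·111.32)²) = √(0.335084 + 0.143253) = 0.6916 km
D–E: √((-0.0068·111.32)² + (-0.0070·111.32)²) = √(0.573013 + 0.607215) = 1.0864 km
Closest pair: A–D at 0.2599 km.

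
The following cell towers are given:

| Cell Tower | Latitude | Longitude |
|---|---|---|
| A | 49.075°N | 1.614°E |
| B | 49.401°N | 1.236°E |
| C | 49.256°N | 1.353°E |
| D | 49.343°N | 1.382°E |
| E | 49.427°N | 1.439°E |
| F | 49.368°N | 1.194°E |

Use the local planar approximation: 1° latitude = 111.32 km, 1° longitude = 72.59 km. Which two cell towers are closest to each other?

B and F

Pairwise distances:
B–F: 4.774 km
C–D: 9.911 km
D–E: 10.225 km
B–D: 12.410 km
D–F: 13.928 km
B–E: 15.017 km
C–F: 16.990 km
B–C: 18.239 km
E–F: 18.959 km
C–E: 20.033 km
A–C: 27.657 km
A–D: 34.259 km
A–E: 41.192 km
A–F: 44.647 km
A–B: 45.496 km
Closest pair: B–F at 4.774 km.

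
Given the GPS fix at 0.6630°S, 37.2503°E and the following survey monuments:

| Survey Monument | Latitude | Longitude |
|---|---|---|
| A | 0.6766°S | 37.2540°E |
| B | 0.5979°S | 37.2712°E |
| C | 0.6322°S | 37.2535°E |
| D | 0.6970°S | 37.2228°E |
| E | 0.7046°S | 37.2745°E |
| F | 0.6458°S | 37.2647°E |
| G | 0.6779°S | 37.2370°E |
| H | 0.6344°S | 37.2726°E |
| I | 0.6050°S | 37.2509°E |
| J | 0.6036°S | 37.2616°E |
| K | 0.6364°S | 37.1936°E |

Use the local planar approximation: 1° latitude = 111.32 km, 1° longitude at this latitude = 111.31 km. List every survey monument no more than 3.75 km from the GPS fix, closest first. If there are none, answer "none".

A, G, F, C

Distances from 0.6630°S, 37.2503°E:
A: √((-0.0136·111.32)² + (0.0037·111.31)²) = √(2.292051 + 0.169618) = 1.5690 km
B: √((0.0651·111.32)² + (0.0209·111.31)²) = √(52.518023 + 5.412039) = 7.6112 km
C: √((0.0308·111.32)² + (0.0032·111.31)²) = √(11.755682 + 0.126873) = 3.4471 km
D: √((-0.0340·111.32)² + (-0.0275·111.31)²) = √(14.325317 + 9.369874) = 4.8678 km
E: √((-0.0416·111.32)² + (0.0242·111.31)²) = √(21.445346 + 7.256030) = 5.3574 km
F: √((0.0172·111.32)² + (0.0144·111.31)²) = √(3.666091 + 2.569173) = 2.4971 km
G: √((-0.0149·111.32)² + (-0.0133·111.31)²) = √(2.751180 + 2.191652) = 2.2232 km
H: √((0.0286·111.32)² + (0.0223·111.31)²) = √(10.136277 + 6.161381) = 4.0370 km
I: √((0.0580·111.32)² + (0.0006·111.31)²) = √(41.687167 + 0.004460) = 6.4569 km
J: √((0.0594·111.32)² + (0.0113·111.31)²) = √(43.723940 + 1.582068) = 6.7310 km
K: √((0.0266·111.32)² + (-0.0567·111.31)²) = √(8.768184 + 39.832217) = 6.9714 km
Threshold 3.75 km: A (1.5690 km), G (2.2232 km), F (2.4971 km), C (3.4471 km) are within range.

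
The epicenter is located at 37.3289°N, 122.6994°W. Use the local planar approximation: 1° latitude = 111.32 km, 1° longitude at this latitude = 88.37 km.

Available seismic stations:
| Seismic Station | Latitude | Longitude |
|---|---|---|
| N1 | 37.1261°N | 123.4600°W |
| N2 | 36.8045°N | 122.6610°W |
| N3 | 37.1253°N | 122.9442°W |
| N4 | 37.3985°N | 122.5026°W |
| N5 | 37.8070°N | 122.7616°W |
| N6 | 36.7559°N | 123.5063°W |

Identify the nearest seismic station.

Distances from 37.3289°N, 122.6994°W:
N1: √((-0.2028·111.32)² + (-0.7606·88.37)²) = √(509.662050 + 4517.751639) = 70.9043 km
N2: √((-0.5244·111.32)² + (0.0384·88.37)²) = √(3407.781660 + 11.515218) = 58.4748 km
N3: √((-0.2036·111.32)² + (-0.2448·88.37)²) = √(513.690983 + 467.985651) = 31.3317 km
N4: √((0.0696·111.32)² + (0.1968·88.37)²) = √(60.029521 + 302.454394) = 19.0390 km
N5: √((0.4781·111.32)² + (-0.0622·88.37)²) = √(2832.591077 + 30.212765) = 53.5052 km
N6: √((-0.5730·111.32)² + (-0.8069·88.37)²) = √(4068.699722 + 5084.510411) = 95.6724 km
Minimum: N4 at 19.0390 km.

N4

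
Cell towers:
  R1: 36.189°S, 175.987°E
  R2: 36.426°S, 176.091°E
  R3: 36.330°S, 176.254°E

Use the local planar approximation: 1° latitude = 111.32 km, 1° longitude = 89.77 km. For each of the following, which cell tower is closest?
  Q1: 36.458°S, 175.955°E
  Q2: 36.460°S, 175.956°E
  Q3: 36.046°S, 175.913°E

Q1→R2; Q2→R2; Q3→R1

Q1 at 36.458°S, 175.955°E:
  R1: 30.083 km
  R2: 12.718 km
  R3: 30.389 km
  → nearest: R2 (12.718 km)
Q2 at 36.460°S, 175.956°E:
  R1: 30.296 km
  R2: 12.696 km
  R3: 30.415 km
  → nearest: R2 (12.696 km)
Q3 at 36.046°S, 175.913°E:
  R1: 17.249 km
  R2: 45.219 km
  R3: 44.006 km
  → nearest: R1 (17.249 km)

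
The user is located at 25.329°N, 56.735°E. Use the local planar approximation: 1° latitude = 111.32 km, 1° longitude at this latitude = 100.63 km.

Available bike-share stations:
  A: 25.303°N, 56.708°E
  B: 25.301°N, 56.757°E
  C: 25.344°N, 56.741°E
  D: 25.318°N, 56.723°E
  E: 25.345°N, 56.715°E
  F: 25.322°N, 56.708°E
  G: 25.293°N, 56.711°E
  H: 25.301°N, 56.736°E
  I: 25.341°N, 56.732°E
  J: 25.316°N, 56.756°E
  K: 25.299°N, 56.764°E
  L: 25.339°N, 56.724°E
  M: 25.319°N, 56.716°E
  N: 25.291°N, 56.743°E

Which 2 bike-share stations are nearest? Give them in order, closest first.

Distances from 25.329°N, 56.735°E:
A: √((-0.026·111.32)² + (-0.027·100.63)²) = √(8.37709 + 7.38214) = 3.970 km
B: √((-0.028·111.32)² + (0.022·100.63)²) = √(9.71544 + 4.90118) = 3.823 km
C: √((0.015·111.32)² + (0.006·100.63)²) = √(2.78823 + 0.36455) = 1.776 km
D: √((-0.011·111.32)² + (-0.012·100.63)²) = √(1.49945 + 1.45820) = 1.720 km
E: √((0.016·111.32)² + (-0.020·100.63)²) = √(3.17239 + 4.05056) = 2.688 km
F: √((-0.007·111.32)² + (-0.027·100.63)²) = √(0.60721 + 7.38214) = 2.827 km
G: √((-0.036·111.32)² + (-0.024·100.63)²) = √(16.06022 + 5.83280) = 4.679 km
H: √((-0.028·111.32)² + (0.001·100.63)²) = √(9.71544 + 0.01013) = 3.119 km
I: √((0.012·111.32)² + (-0.003·100.63)²) = √(1.78447 + 0.09114) = 1.370 km
J: √((-0.013·111.32)² + (0.021·100.63)²) = √(2.09427 + 4.46574) = 2.561 km
K: √((-0.030·111.32)² + (0.029·100.63)²) = √(11.15293 + 8.51630) = 4.435 km
L: √((0.010·111.32)² + (-0.011·100.63)²) = √(1.23921 + 1.22529) = 1.570 km
M: √((-0.010·111.32)² + (-0.019·100.63)²) = √(1.23921 + 3.65563) = 2.212 km
N: √((-0.038·111.32)² + (0.008·100.63)²) = √(17.89425 + 0.64809) = 4.306 km
Sorted: I (1.370 km) < L (1.570 km) < D (1.720 km) < C (1.776 km) < …

I, L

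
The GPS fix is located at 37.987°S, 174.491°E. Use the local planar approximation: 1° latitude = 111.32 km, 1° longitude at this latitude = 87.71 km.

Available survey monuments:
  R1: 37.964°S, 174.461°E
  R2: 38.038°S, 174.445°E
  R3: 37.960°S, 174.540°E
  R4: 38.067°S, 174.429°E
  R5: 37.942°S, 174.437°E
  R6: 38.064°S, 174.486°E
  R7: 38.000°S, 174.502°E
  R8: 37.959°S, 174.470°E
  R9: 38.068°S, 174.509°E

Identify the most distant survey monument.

R4

Distances from 37.987°S, 174.491°E:
R1: 3.671 km
R2: 6.965 km
R3: 5.245 km
R4: 10.435 km
R5: 6.894 km
R6: 8.583 km
R7: 1.739 km
R8: 3.621 km
R9: 9.154 km
Maximum: R4 at 10.435 km.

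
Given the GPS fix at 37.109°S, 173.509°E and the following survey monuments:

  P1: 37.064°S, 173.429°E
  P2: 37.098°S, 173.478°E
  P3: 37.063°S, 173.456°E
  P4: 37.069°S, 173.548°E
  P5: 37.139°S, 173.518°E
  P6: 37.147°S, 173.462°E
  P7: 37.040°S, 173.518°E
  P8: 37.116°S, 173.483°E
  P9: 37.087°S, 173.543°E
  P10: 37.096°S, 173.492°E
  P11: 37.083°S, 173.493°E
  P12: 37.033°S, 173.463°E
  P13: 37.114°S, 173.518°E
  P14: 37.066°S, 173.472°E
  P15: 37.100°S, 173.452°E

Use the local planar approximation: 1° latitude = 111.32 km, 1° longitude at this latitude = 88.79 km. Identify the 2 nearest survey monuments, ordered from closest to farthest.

Distances from 37.109°S, 173.509°E:
P1: √((0.045·111.32)² + (-0.080·88.79)²) = √(25.09409 + 50.45545) = 8.692 km
P2: √((0.011·111.32)² + (-0.031·88.79)²) = √(1.49945 + 7.57620) = 3.013 km
P3: √((0.046·111.32)² + (-0.053·88.79)²) = √(26.22177 + 22.14521) = 6.955 km
P4: √((0.040·111.32)² + (0.039·88.79)²) = √(19.82743 + 11.99105) = 5.641 km
P5: √((-0.030·111.32)² + (0.009·88.79)²) = √(11.15293 + 0.63858) = 3.434 km
P6: √((-0.038·111.32)² + (-0.047·88.79)²) = √(17.89425 + 17.41501) = 5.942 km
P7: √((0.069·111.32)² + (0.009·88.79)²) = √(58.99899 + 0.63858) = 7.723 km
P8: √((-0.007·111.32)² + (-0.026·88.79)²) = √(0.60721 + 5.32936) = 2.437 km
P9: √((0.022·111.32)² + (0.034·88.79)²) = √(5.99780 + 9.11352) = 3.887 km
P10: √((0.013·111.32)² + (-0.017·88.79)²) = √(2.09427 + 2.27838) = 2.091 km
P11: √((0.026·111.32)² + (-0.016·88.79)²) = √(8.37709 + 2.01822) = 3.224 km
P12: √((0.076·111.32)² + (-0.046·88.79)²) = √(71.57701 + 16.68183) = 9.395 km
P13: √((-0.005·111.32)² + (0.009·88.79)²) = √(0.30980 + 0.63858) = 0.974 km
P14: √((0.043·111.32)² + (-0.037·88.79)²) = √(22.91307 + 10.79274) = 5.806 km
P15: √((0.009·111.32)² + (-0.057·88.79)²) = √(1.00376 + 25.61402) = 5.159 km
Sorted: P13 (0.974 km) < P10 (2.091 km) < P8 (2.437 km) < P2 (3.013 km) < …

P13, P10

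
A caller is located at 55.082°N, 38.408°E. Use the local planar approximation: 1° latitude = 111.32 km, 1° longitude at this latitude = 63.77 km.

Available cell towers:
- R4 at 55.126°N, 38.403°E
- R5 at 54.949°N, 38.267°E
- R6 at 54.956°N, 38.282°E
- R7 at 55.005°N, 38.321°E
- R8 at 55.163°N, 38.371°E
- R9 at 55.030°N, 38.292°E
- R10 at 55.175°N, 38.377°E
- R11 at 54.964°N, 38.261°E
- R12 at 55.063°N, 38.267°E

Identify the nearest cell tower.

R4

Distances from 55.082°N, 38.408°E:
R4: 4.908 km
R5: 17.322 km
R6: 16.165 km
R7: 10.210 km
R8: 9.321 km
R9: 9.393 km
R10: 10.540 km
R11: 16.138 km
R12: 9.237 km
Minimum: R4 at 4.908 km.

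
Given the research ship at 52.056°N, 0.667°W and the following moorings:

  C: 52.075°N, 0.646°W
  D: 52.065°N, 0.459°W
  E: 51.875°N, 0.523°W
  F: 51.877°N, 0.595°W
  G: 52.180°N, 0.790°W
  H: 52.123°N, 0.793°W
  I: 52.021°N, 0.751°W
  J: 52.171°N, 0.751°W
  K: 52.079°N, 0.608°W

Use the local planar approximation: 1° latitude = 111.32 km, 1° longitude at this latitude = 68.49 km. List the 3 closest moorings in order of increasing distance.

C, K, I

Distances from 52.056°N, 0.667°W:
C: √((0.019·111.32)² + (0.021·68.49)²) = √(4.47356 + 2.06868) = 2.558 km
D: √((0.009·111.32)² + (0.208·68.49)²) = √(1.00376 + 202.94624) = 14.281 km
E: √((-0.181·111.32)² + (0.144·68.49)²) = √(405.97898 + 97.27009) = 22.433 km
F: √((-0.179·111.32)² + (0.072·68.49)²) = √(397.05663 + 24.31752) = 20.527 km
G: √((0.124·111.32)² + (-0.123·68.49)²) = √(190.54158 + 70.96833) = 16.171 km
H: √((0.067·111.32)² + (-0.126·68.49)²) = √(55.62833 + 74.47241) = 11.406 km
I: √((-0.035·111.32)² + (-0.084·68.49)²) = √(15.18037 + 33.09885) = 6.948 km
J: √((0.115·111.32)² + (-0.084·68.49)²) = √(163.88608 + 33.09885) = 14.035 km
K: √((0.023·111.32)² + (0.059·68.49)²) = √(6.55544 + 16.32895) = 4.784 km
Sorted: C (2.558 km) < K (4.784 km) < I (6.948 km) < H (11.406 km) < J (14.035 km) < …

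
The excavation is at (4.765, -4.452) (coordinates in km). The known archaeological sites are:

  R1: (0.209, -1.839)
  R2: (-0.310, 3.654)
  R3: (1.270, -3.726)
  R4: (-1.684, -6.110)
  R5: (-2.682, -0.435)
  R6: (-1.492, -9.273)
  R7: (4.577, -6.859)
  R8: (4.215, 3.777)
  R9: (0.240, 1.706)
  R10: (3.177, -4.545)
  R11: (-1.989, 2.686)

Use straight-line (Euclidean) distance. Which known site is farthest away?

R11

Distances from (4.765, -4.452):
R1: √((-4.556)² + (2.613)²) = √(20.75714 + 6.82777) = 5.252 km
R2: √((-5.075)² + (8.106)²) = √(25.75562 + 65.70724) = 9.564 km
R3: √((-3.495)² + (0.726)²) = √(12.21502 + 0.52708) = 3.570 km
R4: √((-6.449)² + (-1.658)²) = √(41.58960 + 2.74896) = 6.659 km
R5: √((-7.447)² + (4.017)²) = √(55.45781 + 16.13629) = 8.461 km
R6: √((-6.257)² + (-4.821)²) = √(39.15005 + 23.24204) = 7.899 km
R7: √((-0.188)² + (-2.407)²) = √(0.03534 + 5.79365) = 2.414 km
R8: √((-0.550)² + (8.229)²) = √(0.30250 + 67.71644) = 8.247 km
R9: √((-4.525)² + (6.158)²) = √(20.47562 + 37.92096) = 7.642 km
R10: √((-1.588)² + (-0.093)²) = √(2.52174 + 0.00865) = 1.591 km
R11: √((-6.754)² + (7.138)²) = √(45.61652 + 50.95104) = 9.827 km
Maximum: R11 at 9.827 km.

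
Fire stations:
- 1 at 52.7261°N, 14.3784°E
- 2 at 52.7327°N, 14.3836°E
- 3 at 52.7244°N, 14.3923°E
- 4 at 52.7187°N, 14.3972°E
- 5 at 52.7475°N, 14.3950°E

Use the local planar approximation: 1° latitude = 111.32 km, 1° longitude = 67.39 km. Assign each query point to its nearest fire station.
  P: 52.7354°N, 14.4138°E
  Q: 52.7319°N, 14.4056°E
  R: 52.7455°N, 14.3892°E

P→5; Q→3; R→5

P at 52.7354°N, 14.4138°E:
  1: 2.6006 km
  2: 2.0573 km
  3: 1.8970 km
  4: 2.1697 km
  5: 1.8492 km
  → nearest: 5 (1.8492 km)
Q at 52.7319°N, 14.4056°E:
  1: 1.9434 km
  2: 1.4853 km
  3: 1.2249 km
  4: 1.5747 km
  5: 1.8778 km
  → nearest: 3 (1.2249 km)
R at 52.7455°N, 14.3892°E:
  1: 2.2790 km
  2: 1.4740 km
  3: 2.3581 km
  4: 3.0317 km
  5: 0.4498 km
  → nearest: 5 (0.4498 km)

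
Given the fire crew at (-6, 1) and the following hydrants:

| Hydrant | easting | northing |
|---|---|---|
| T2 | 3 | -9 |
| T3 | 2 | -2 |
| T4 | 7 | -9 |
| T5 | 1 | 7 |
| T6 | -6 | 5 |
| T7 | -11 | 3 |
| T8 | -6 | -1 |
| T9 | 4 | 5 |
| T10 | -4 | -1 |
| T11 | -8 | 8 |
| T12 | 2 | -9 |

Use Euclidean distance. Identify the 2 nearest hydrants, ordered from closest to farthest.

Distances from (-6, 1):
T2: √((9)² + (-10)²) = √(81.000 + 100.000) = 13.5
T3: √((8)² + (-3)²) = √(64.000 + 9.000) = 8.5
T4: √((13)² + (-10)²) = √(169.000 + 100.000) = 16.4
T5: √((7)² + (6)²) = √(49.000 + 36.000) = 9.2
T6: √((0)² + (4)²) = √(0.000 + 16.000) = 4.0
T7: √((-5)² + (2)²) = √(25.000 + 4.000) = 5.4
T8: √((0)² + (-2)²) = √(0.000 + 4.000) = 2.0
T9: √((10)² + (4)²) = √(100.000 + 16.000) = 10.8
T10: √((2)² + (-2)²) = √(4.000 + 4.000) = 2.8
T11: √((-2)² + (7)²) = √(4.000 + 49.000) = 7.3
T12: √((8)² + (-10)²) = √(64.000 + 100.000) = 12.8
Sorted: T8 (2.0) < T10 (2.8) < T6 (4.0) < T7 (5.4) < …

T8, T10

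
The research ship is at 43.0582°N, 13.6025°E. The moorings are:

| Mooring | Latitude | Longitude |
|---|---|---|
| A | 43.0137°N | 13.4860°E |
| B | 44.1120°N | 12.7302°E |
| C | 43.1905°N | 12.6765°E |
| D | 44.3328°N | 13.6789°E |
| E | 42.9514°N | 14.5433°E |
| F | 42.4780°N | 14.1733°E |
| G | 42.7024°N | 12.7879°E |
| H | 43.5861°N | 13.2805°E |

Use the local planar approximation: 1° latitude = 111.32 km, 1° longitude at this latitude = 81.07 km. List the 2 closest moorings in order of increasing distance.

A, H

Distances from 43.0582°N, 13.6025°E:
A: √((-0.0445·111.32)² + (-0.1165·81.07)²) = √(24.539540 + 89.201508) = 10.6649 km
B: √((1.0538·111.32)² + (-0.8723·81.07)²) = √(13761.405235 + 5000.945147) = 136.9757 km
C: √((0.1323·111.32)² + (-0.9260·81.07)²) = √(216.903262 + 5635.628015) = 76.5018 km
D: √((1.2746·111.32)² + (0.0764·81.07)²) = √(20132.338486 + 38.362514) = 142.0236 km
E: √((-0.1068·111.32)² + (0.9408·81.07)²) = √(141.347750 + 5817.212967) = 77.1917 km
F: √((-0.5802·111.32)² + (0.5708·81.07)²) = √(4171.592176 + 2141.353043) = 79.4540 km
G: √((-0.3558·111.32)² + (-0.8146·81.07)²) = √(1568.766414 + 4361.231674) = 77.0065 km
H: √((0.5279·111.32)² + (-0.3220·81.07)²) = √(3453.422541 + 681.447009) = 64.3030 km
Sorted: A (10.6649 km) < H (64.3030 km) < C (76.5018 km) < G (77.0065 km) < …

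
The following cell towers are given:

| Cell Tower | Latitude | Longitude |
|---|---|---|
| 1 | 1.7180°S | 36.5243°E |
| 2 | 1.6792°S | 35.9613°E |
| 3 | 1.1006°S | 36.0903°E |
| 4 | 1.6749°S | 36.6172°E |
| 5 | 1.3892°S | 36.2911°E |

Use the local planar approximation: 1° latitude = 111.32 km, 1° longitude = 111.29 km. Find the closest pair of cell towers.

Pairwise distances:
1–2: √((0.0388·111.32)² + (-0.5630·111.29)²) = √(18.655627 + 3925.808170) = 62.8050 km
1–3: √((0.6174·111.32)² + (-0.4340·111.29)²) = √(4723.671042 + 2332.876476) = 84.0033 km
1–4: √((0.0431·111.32)² + (0.0929·111.29)²) = √(23.019768 + 106.891633) = 11.3979 km
1–5: √((0.3288·111.32)² + (-0.2332·111.29)²) = √(1339.707575 + 673.549281) = 44.8693 km
2–3: √((0.5786·111.32)² + (0.1290·111.29)²) = √(4148.616153 + 206.106508) = 65.9903 km
2–4: √((0.0043·111.32)² + (0.6559·111.29)²) = √(0.229131 + 5328.286230) = 72.9967 km
2–5: √((0.2900·111.32)² + (0.3298·111.29)²) = √(1042.179176 + 1347.142655) = 48.8807 km
3–4: √((-0.5743·111.32)² + (0.5269·111.29)²) = √(4087.182479 + 3438.497255) = 86.7507 km
3–5: √((-0.2886·111.32)² + (0.2008·111.29)²) = √(1032.141045 + 499.389839) = 39.1348 km
4–5: √((0.2857·111.32)² + (-0.3261·111.29)²) = √(1011.502303 + 1317.085239) = 48.2554 km
Closest pair: 1–4 at 11.3979 km.

1 and 4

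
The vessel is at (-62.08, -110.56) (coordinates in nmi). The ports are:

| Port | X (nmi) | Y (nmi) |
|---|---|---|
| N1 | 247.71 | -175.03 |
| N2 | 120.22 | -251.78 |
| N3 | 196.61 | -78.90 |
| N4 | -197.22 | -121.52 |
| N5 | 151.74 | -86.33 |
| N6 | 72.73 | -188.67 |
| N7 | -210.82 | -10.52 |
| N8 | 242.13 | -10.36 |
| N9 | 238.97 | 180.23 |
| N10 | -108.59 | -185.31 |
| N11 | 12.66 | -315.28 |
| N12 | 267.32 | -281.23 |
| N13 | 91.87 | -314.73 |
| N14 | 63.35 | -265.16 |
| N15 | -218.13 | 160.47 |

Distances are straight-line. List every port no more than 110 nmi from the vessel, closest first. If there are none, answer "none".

Distances from (-62.08, -110.56):
N1: √((309.79)² + (-64.47)²) = √(95969.8441 + 4156.3809) = 316.43 nmi
N2: √((182.30)² + (-141.22)²) = √(33233.2900 + 19943.0884) = 230.60 nmi
N3: √((258.69)² + (31.66)²) = √(66920.5161 + 1002.3556) = 260.62 nmi
N4: √((-135.14)² + (-10.96)²) = √(18262.8196 + 120.1216) = 135.58 nmi
N5: √((213.82)² + (24.23)²) = √(45718.9924 + 587.0929) = 215.19 nmi
N6: √((134.81)² + (-78.11)²) = √(18173.7361 + 6101.1721) = 155.80 nmi
N7: √((-148.74)² + (100.04)²) = √(22123.5876 + 10008.0016) = 179.25 nmi
N8: √((304.21)² + (100.20)²) = √(92543.7241 + 10040.0400) = 320.29 nmi
N9: √((301.05)² + (290.79)²) = √(90631.1025 + 84558.8241) = 418.56 nmi
N10: √((-46.51)² + (-74.75)²) = √(2163.1801 + 5587.5625) = 88.04 nmi
N11: √((74.74)² + (-204.72)²) = √(5586.0676 + 41910.2784) = 217.94 nmi
N12: √((329.40)² + (-170.67)²) = √(108504.3600 + 29128.2489) = 370.99 nmi
N13: √((153.95)² + (-204.17)²) = √(23700.6025 + 41685.3889) = 255.71 nmi
N14: √((125.43)² + (-154.60)²) = √(15732.6849 + 23901.1600) = 199.08 nmi
N15: √((-156.05)² + (271.03)²) = √(24351.6025 + 73457.2609) = 312.74 nmi
Threshold 110 nmi: N10 (88.04 nmi) is within range.

N10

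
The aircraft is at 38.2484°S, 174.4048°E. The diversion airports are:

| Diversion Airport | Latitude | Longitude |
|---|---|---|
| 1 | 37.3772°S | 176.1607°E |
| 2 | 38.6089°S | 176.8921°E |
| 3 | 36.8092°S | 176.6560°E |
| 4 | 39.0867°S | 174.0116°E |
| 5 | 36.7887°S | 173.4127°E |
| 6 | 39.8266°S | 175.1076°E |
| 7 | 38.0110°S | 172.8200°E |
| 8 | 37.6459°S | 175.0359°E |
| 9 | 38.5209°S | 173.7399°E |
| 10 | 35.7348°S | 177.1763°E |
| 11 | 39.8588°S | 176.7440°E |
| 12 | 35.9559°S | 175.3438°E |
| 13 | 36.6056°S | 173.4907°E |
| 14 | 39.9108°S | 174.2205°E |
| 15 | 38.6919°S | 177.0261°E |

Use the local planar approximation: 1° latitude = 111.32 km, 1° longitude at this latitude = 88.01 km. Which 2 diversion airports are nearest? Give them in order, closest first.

9, 8

Distances from 38.2484°S, 174.4048°E:
1: 182.4476 km
2: 222.5553 km
3: 254.7990 km
4: 99.5293 km
5: 184.4671 km
6: 186.2556 km
7: 141.9598 km
8: 87.0831 km
9: 65.9131 km
10: 371.2044 km
11: 272.9859 km
12: 268.2484 km
13: 199.7899 km
14: 185.7679 km
15: 235.9242 km
Sorted: 9 (65.9131 km) < 8 (87.0831 km) < 4 (99.5293 km) < 7 (141.9598 km) < …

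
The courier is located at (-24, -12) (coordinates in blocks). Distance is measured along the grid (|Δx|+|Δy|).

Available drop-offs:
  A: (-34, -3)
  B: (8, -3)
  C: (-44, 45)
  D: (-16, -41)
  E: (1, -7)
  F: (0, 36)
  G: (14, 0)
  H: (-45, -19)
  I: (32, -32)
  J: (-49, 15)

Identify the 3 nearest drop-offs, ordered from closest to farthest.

Distances from (-24, -12):
A: 19 blocks
B: 41 blocks
C: 77 blocks
D: 37 blocks
E: 30 blocks
F: 72 blocks
G: 50 blocks
H: 28 blocks
I: 76 blocks
J: 52 blocks
Sorted: A (19 blocks) < H (28 blocks) < E (30 blocks) < D (37 blocks) < B (41 blocks) < …

A, H, E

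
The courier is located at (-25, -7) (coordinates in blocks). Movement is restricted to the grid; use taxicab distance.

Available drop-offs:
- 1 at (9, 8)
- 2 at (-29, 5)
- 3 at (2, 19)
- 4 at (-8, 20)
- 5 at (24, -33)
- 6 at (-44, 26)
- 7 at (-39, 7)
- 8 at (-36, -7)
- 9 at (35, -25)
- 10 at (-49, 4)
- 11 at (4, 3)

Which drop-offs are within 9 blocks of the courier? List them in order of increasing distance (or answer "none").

Distances from (-25, -7):
1: 49 blocks
2: 16 blocks
3: 53 blocks
4: 44 blocks
5: 75 blocks
6: 52 blocks
7: 28 blocks
8: 11 blocks
9: 78 blocks
10: 35 blocks
11: 39 blocks
Threshold 9 blocks: none within range.

none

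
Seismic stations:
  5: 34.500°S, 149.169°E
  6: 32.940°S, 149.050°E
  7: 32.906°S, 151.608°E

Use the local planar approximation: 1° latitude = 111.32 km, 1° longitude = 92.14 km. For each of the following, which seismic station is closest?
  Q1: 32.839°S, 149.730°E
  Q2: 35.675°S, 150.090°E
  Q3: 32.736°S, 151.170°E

Q1 at 32.839°S, 149.730°E:
  5: √((-1.661·111.32)² + (-0.561·92.14)²) = √(34188.94190 + 2671.91193) = 191.992 km
  6: √((-0.101·111.32)² + (-0.680·92.14)²) = √(126.41224 + 3925.67409) = 63.656 km
  7: √((-0.067·111.32)² + (1.878·92.14)²) = √(55.62833 + 29942.46783) = 173.200 km
  → nearest: 6 (63.656 km)
Q2 at 35.675°S, 150.090°E:
  5: √((1.175·111.32)² + (-0.921·92.14)²) = √(17108.90160 + 7201.37914) = 155.918 km
  6: √((2.735·111.32)² + (-1.040·92.14)²) = √(92696.01338 + 9182.54562) = 319.184 km
  7: √((2.769·111.32)² + (1.518·92.14)²) = √(95015.02934 + 19563.20289) = 338.494 km
  → nearest: 5 (155.918 km)
Q3 at 32.736°S, 151.170°E:
  5: √((-1.764·111.32)² + (-2.001·92.14)²) = √(38560.57994 + 33993.08601) = 269.358 km
  6: √((-0.204·111.32)² + (-2.120·92.14)²) = √(515.71140 + 38156.46543) = 196.652 km
  7: √((-0.170·111.32)² + (0.438·92.14)²) = √(358.13292 + 1628.71328) = 44.574 km
  → nearest: 7 (44.574 km)

Q1→6; Q2→5; Q3→7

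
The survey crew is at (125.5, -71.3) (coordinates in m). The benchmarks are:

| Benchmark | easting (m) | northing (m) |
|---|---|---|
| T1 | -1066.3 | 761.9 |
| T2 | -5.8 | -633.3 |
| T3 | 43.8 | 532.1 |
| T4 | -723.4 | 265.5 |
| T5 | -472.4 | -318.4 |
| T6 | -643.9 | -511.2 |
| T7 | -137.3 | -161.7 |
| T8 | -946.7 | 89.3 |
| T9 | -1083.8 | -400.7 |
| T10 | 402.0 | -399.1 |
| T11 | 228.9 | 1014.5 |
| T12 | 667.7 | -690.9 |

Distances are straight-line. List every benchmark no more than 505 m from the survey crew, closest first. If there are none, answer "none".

T7, T10

Distances from (125.5, -71.3):
T1: √((-1191.8)² + (833.2)²) = √(1420387.240 + 694222.240) = 1454.2 m
T2: √((-131.3)² + (-562.0)²) = √(17239.690 + 315844.000) = 577.1 m
T3: √((-81.7)² + (603.4)²) = √(6674.890 + 364091.560) = 608.9 m
T4: √((-848.9)² + (336.8)²) = √(720631.210 + 113434.240) = 913.3 m
T5: √((-597.9)² + (-247.1)²) = √(357484.410 + 61058.410) = 646.9 m
T6: √((-769.4)² + (-439.9)²) = √(591976.360 + 193512.010) = 886.3 m
T7: √((-262.8)² + (-90.4)²) = √(69063.840 + 8172.160) = 277.9 m
T8: √((-1072.2)² + (160.6)²) = √(1149612.840 + 25792.360) = 1084.2 m
T9: √((-1209.3)² + (-329.4)²) = √(1462406.490 + 108504.360) = 1253.4 m
T10: √((276.5)² + (-327.8)²) = √(76452.250 + 107452.840) = 428.8 m
T11: √((103.4)² + (1085.8)²) = √(10691.560 + 1178961.640) = 1090.7 m
T12: √((542.2)² + (-619.6)²) = √(293980.840 + 383904.160) = 823.3 m
Threshold 505 m: T7 (277.9 m), T10 (428.8 m) are within range.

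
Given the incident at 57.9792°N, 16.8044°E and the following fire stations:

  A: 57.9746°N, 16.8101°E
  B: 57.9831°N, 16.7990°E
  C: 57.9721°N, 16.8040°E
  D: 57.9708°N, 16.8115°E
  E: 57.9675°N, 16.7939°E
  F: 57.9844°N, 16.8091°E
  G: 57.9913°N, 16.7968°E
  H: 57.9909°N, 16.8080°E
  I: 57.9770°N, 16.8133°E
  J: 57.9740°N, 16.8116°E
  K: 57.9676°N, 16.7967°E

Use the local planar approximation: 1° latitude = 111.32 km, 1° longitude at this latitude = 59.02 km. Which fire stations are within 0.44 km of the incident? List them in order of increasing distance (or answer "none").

none

Distances from 57.9792°N, 16.8044°E:
A: √((-0.0046·111.32)² + (0.0057·59.02)²) = √(0.262218 + 0.113174) = 0.6127 km
B: √((0.0039·111.32)² + (-0.0054·59.02)²) = √(0.188484 + 0.101575) = 0.5386 km
C: √((-0.0071·111.32)² + (-0.0004·59.02)²) = √(0.624688 + 0.000557) = 0.7907 km
D: √((-0.0084·111.32)² + (0.0071·59.02)²) = √(0.874390 + 0.175596) = 1.0247 km
E: √((-0.0117·111.32)² + (-0.0105·59.02)²) = √(1.696360 + 0.384040) = 1.4424 km
F: √((0.0052·111.32)² + (0.0047·59.02)²) = √(0.335084 + 0.076947) = 0.6419 km
G: √((0.0121·111.32)² + (-0.0076·59.02)²) = √(1.814334 + 0.201199) = 1.4197 km
H: √((0.0117·111.32)² + (0.0036·59.02)²) = √(1.696360 + 0.045144) = 1.3197 km
I: √((-0.0022·111.32)² + (0.0089·59.02)²) = √(0.059978 + 0.275917) = 0.5796 km
J: √((-0.0052·111.32)² + (0.0072·59.02)²) = √(0.335084 + 0.180577) = 0.7181 km
K: √((-0.0116·111.32)² + (-0.0077·59.02)²) = √(1.667487 + 0.206528) = 1.3689 km
Threshold 0.44 km: none within range.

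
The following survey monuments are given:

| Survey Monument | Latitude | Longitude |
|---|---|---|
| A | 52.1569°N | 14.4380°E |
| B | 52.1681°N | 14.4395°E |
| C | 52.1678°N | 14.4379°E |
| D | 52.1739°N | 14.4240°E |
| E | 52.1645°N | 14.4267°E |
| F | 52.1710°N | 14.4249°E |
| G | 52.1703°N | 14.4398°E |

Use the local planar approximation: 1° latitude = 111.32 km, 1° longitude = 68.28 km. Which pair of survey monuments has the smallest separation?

Pairwise distances:
A–B: 1.2510 km
A–C: 1.2134 km
A–D: 2.1202 km
A–E: 1.1450 km
A–F: 1.8066 km
A–G: 1.4967 km
B–C: 0.1142 km
B–D: 1.2397 km
B–E: 0.9615 km
B–F: 1.0479 km
B–G: 0.2458 km
C–D: 1.1670 km
C–E: 0.8484 km
C–F: 0.9565 km
C–G: 0.3071 km
D–E: 1.0625 km
D–F: 0.3286 km
D–G: 1.1509 km
E–F: 0.7339 km
E–G: 1.1032 km
F–G: 1.0204 km
Closest pair: B–C at 0.1142 km.

B and C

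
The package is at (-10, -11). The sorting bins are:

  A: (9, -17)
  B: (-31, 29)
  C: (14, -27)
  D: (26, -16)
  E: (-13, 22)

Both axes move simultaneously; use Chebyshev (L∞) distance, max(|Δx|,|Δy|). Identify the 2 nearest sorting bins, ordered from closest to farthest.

A, C

Distances from (-10, -11):
A: max(|19|, |-6|) = 19
B: max(|-21|, |40|) = 40
C: max(|24|, |-16|) = 24
D: max(|36|, |-5|) = 36
E: max(|-3|, |33|) = 33
Sorted: A (19) < C (24) < E (33) < D (36) < …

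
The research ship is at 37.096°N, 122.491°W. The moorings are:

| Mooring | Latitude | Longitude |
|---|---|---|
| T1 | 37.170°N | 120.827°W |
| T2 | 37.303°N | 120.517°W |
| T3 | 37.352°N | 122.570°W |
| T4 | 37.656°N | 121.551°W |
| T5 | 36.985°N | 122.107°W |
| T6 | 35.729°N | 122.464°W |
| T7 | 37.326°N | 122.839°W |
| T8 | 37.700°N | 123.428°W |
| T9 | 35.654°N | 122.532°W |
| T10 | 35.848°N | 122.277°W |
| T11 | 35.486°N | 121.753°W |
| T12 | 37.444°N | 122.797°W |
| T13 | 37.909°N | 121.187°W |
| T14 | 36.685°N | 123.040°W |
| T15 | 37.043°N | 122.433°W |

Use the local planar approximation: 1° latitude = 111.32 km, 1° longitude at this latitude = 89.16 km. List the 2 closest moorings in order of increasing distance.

T15, T3

Distances from 37.096°N, 122.491°W:
T1: √((0.074·111.32)² + (1.664·89.16)²) = √(67.85937 + 22011.35426) = 148.591 km
T2: √((0.207·111.32)² + (1.974·89.16)²) = √(530.99091 + 30976.64768) = 177.504 km
T3: √((0.256·111.32)² + (-0.079·89.16)²) = √(812.13144 + 49.61286) = 29.355 km
T4: √((0.560·111.32)² + (0.940·89.16)²) = √(3886.17586 + 7024.18315) = 104.453 km
T5: √((-0.111·111.32)² + (0.384·89.16)²) = √(152.68359 + 1172.20230) = 36.399 km
T6: √((-1.367·111.32)² + (0.027·89.16)²) = √(23157.06019 + 5.79519) = 152.193 km
T7: √((0.230·111.32)² + (-0.348·89.16)²) = √(655.54433 + 962.71693) = 40.228 km
T8: √((0.604·111.32)² + (-0.937·89.16)²) = √(4520.85182 + 6979.41948) = 107.239 km
T9: √((-1.442·111.32)² + (-0.041·89.16)²) = √(25767.77479 + 13.36312) = 160.565 km
T10: √((-1.248·111.32)² + (0.214·89.16)²) = √(19300.81136 + 364.05556) = 140.231 km
T11: √((-1.610·111.32)² + (0.738·89.16)²) = √(32121.67232 + 4329.65053) = 190.922 km
T12: √((0.348·111.32)² + (-0.306·89.16)²) = √(1500.73801 + 744.35991) = 47.382 km
T13: √((0.813·111.32)² + (1.304·89.16)²) = √(8190.82197 + 13517.46651) = 147.337 km
T14: √((-0.411·111.32)² + (-0.549·89.16)²) = √(2093.29309 + 2395.98894) = 67.002 km
T15: √((-0.053·111.32)² + (0.058·89.16)²) = √(34.80953 + 26.74214) = 7.845 km
Sorted: T15 (7.845 km) < T3 (29.355 km) < T5 (36.399 km) < T7 (40.228 km) < …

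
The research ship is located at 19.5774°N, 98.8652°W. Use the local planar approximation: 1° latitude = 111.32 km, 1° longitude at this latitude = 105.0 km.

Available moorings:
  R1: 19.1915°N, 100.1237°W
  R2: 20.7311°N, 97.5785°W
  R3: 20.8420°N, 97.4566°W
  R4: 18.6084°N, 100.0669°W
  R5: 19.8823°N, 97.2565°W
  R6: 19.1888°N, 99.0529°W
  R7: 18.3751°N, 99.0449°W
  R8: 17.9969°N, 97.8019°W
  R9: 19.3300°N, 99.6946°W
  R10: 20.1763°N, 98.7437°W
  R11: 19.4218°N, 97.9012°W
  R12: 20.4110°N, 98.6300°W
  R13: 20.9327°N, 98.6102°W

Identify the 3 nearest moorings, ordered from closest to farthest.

R6, R10, R9

Distances from 19.5774°N, 98.8652°W:
R1: √((-0.3859·111.32)² + (-1.2585·105.0)²) = √(1845.423100 + 17461.640306) = 138.9499 km
R2: √((1.1537·111.32)² + (1.2867·105.0)²) = √(16494.235104 + 18252.955712) = 186.4060 km
R3: √((1.2646·111.32)² + (1.4086·105.0)²) = √(19817.677207 + 21875.297409) = 204.1886 km
R4: √((-0.9690·111.32)² + (-1.2017·105.0)²) = √(11635.738420 + 15921.013862) = 166.0023 km
R5: √((0.3049·111.32)² + (1.6087·105.0)²) = √(1152.023250 + 28531.770482) = 172.2899 km
R6: √((-0.3886·111.32)² + (-0.1877·105.0)²) = √(1871.336928 + 388.424972) = 47.5370 km
R7: √((-1.2023·111.32)² + (-0.1797·105.0)²) = √(17913.155236 + 356.020292) = 135.1635 km
R8: √((-1.5805·111.32)² + (1.0633·105.0)²) = √(30955.326970 + 12464.940962) = 208.3753 km
R9: √((-0.2474·111.32)² + (-0.8294·105.0)²) = √(758.482886 + 7584.145569) = 91.3380 km
R10: √((0.5989·111.32)² + (0.1215·105.0)²) = √(4444.828631 + 162.753806) = 67.8792 km
R11: √((-0.1556·111.32)² + (0.9640·105.0)²) = √(300.030621 + 10245.488400) = 102.6914 km
R12: √((0.8336·111.32)² + (0.2352·105.0)²) = √(8611.162945 + 609.892416) = 96.0263 km
R13: √((1.3553·111.32)² + (0.2550·105.0)²) = √(22762.359177 + 716.900625) = 153.2294 km
Sorted: R6 (47.5370 km) < R10 (67.8792 km) < R9 (91.3380 km) < R12 (96.0263 km) < R11 (102.6914 km) < …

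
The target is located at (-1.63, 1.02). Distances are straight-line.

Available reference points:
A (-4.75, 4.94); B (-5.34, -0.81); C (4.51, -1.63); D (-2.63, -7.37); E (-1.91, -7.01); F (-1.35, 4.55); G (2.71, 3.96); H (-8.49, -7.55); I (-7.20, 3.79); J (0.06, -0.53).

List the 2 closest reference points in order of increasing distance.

Distances from (-1.63, 1.02):
A: 5.01
B: 4.14
C: 6.69
D: 8.45
E: 8.03
F: 3.54
G: 5.24
H: 10.98
I: 6.22
J: 2.29
Sorted: J (2.29) < F (3.54) < B (4.14) < A (5.01) < …

J, F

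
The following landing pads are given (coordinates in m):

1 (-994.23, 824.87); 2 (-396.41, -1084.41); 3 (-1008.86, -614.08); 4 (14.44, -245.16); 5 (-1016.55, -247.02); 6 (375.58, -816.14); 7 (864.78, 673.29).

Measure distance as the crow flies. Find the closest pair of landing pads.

3 and 5

Pairwise distances:
1–2: 2000.68 m
1–3: 1439.02 m
1–4: 1470.50 m
1–5: 1072.12 m
1–6: 2137.59 m
1–7: 1865.18 m
2–3: 772.21 m
2–4: 934.42 m
2–5: 1042.02 m
2–6: 817.27 m
2–7: 2163.36 m
3–4: 1087.77 m
3–5: 367.14 m
3–6: 1399.11 m
3–7: 2273.29 m
4–5: 1030.99 m
4–6: 675.60 m
4–7: 1251.65 m
5–6: 1503.97 m
5–7: 2094.37 m
6–7: 1567.71 m
Closest pair: 3–5 at 367.14 m.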